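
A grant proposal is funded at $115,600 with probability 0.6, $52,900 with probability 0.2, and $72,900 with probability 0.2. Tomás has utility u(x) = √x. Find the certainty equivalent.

$92,416

E[u] = 0.6·√115600 + 0.2·√52900 + 0.2·√72900 = 0.6·340 + 0.2·230 + 0.2·270 = 304
CE = (304)² = 92416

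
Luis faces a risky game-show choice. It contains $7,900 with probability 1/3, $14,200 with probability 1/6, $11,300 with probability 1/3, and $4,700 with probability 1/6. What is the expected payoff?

$9,550

EV = 1/3 × 7900 + 1/6 × 14200 + 1/3 × 11300 + 1/6 × 4700 = 2633.3333 + 2366.6667 + 3766.6667 + 783.3333 = 9550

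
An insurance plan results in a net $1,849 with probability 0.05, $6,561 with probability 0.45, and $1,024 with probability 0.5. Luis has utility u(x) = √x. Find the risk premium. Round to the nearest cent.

$575.74

E[u] = 0.05·√1849 + 0.45·√6561 + 0.5·√1024 = 0.05·43 + 0.45·81 + 0.5·32 = 54.6
CE = (54.6)² = 2981.16
Risk premium = EV − CE = 3556.9 − 2981.16 = 575.74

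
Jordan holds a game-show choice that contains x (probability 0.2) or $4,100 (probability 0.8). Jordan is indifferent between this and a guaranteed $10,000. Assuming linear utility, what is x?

0.2·x + 0.8·4100 = 10000
0.2·x = 10000 − 3280 = 6720
x = 6720 / 0.2 = 33600

x = $33,600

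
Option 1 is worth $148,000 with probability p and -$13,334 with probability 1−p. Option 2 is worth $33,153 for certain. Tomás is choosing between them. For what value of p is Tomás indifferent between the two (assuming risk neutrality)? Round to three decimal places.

p·148000 + (1−p)·(-13334) = 33153
161334p − 13334 = 33153
p = (33153 + 13334) / 161334

p = 0.288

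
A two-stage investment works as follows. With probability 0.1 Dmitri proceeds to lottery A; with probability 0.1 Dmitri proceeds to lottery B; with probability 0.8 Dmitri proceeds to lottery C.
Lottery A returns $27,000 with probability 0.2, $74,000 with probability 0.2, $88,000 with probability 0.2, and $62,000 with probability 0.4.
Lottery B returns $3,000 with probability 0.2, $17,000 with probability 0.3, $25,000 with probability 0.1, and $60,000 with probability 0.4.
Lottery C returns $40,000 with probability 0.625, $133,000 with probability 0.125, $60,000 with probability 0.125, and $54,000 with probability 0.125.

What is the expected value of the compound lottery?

EV(A) = 0.2 × 27000 + 0.2 × 74000 + 0.2 × 88000 + 0.4 × 62000 = 5400 + 14800 + 17600 + 24800 = 62600
EV(B) = 0.2 × 3000 + 0.3 × 17000 + 0.1 × 25000 + 0.4 × 60000 = 600 + 5100 + 2500 + 24000 = 32200
EV(C) = 0.625 × 40000 + 0.125 × 133000 + 0.125 × 60000 + 0.125 × 54000 = 25000 + 16625 + 7500 + 6750 = 55875
Overall = 0.1 × 62600 + 0.1 × 32200 + 0.8 × 55875 = 6260 + 3220 + 44700 = 54180

$54,180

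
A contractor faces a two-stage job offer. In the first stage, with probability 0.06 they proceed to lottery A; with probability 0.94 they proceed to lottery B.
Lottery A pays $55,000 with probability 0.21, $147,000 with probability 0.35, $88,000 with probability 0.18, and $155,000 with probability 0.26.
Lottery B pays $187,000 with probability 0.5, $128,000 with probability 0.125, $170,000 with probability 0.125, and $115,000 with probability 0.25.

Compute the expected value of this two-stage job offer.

$157,078.40

EV(A) = 0.21 × 55000 + 0.35 × 147000 + 0.18 × 88000 + 0.26 × 155000 = 11550 + 51450 + 15840 + 40300 = 119140
EV(B) = 0.5 × 187000 + 0.125 × 128000 + 0.125 × 170000 + 0.25 × 115000 = 93500 + 16000 + 21250 + 28750 = 159500
Overall = 0.06 × 119140 + 0.94 × 159500 = 7148.4 + 149930 = 157078.4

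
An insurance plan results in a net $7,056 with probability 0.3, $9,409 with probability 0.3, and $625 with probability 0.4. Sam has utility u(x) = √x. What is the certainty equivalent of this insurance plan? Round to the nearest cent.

E[u] = 0.3·√7056 + 0.3·√9409 + 0.4·√625 = 0.3·84 + 0.3·97 + 0.4·25 = 64.3
CE = (64.3)² = 4134.49

$4,134.49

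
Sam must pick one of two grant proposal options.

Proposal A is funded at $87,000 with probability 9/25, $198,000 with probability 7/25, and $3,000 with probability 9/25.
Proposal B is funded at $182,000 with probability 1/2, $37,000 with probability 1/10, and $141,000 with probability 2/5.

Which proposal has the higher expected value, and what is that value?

Proposal A = 9/25 × 87000 + 7/25 × 198000 + 9/25 × 3000 = 31320 + 55440 + 1080 = 87840
Proposal B = 1/2 × 182000 + 1/10 × 37000 + 2/5 × 141000 = 91000 + 3700 + 56400 = 151100

Proposal B ($151,100)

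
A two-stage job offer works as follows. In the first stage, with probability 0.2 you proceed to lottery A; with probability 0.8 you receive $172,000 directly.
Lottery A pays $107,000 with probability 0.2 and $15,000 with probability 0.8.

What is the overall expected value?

EV(A) = 0.2 × 107000 + 0.8 × 15000 = 21400 + 12000 = 33400
Branch B: 172000 (certain)
Overall = 0.2 × 33400 + 0.8 × 172000 = 6680 + 137600 = 144280

$144,280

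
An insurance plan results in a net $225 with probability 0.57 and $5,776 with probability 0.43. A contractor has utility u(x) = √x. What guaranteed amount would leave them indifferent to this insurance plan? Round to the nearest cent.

$1,699.91

E[u] = 0.57·√225 + 0.43·√5776 = 0.57·15 + 0.43·76 = 41.23
CE = (41.23)² = 1699.9129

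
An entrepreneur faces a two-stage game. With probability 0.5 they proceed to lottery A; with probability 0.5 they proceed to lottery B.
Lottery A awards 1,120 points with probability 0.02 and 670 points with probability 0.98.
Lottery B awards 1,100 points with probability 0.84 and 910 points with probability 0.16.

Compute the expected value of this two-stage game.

EV(A) = 0.02 × 1120 + 0.98 × 670 = 22.4 + 656.6 = 679
EV(B) = 0.84 × 1100 + 0.16 × 910 = 924 + 145.6 = 1069.6
Overall = 0.5 × 679 + 0.5 × 1069.6 = 339.5 + 534.8 = 874.3

874.3 points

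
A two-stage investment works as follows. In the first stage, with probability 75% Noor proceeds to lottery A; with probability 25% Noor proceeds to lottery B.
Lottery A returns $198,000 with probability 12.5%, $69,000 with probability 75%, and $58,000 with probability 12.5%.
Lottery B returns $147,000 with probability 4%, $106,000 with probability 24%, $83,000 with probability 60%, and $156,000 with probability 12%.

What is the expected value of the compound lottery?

$87,772.50

EV(A) = 0.125 × 198000 + 0.75 × 69000 + 0.125 × 58000 = 24750 + 51750 + 7250 = 83750
EV(B) = 0.04 × 147000 + 0.24 × 106000 + 0.6 × 83000 + 0.12 × 156000 = 5880 + 25440 + 49800 + 18720 = 99840
Overall = 0.75 × 83750 + 0.25 × 99840 = 62812.5 + 24960 = 87772.5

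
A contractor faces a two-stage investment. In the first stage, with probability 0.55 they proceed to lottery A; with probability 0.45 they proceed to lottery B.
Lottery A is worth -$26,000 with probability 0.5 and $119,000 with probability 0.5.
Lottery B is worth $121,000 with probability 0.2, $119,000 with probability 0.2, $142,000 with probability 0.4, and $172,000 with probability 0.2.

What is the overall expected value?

EV(A) = 0.5 × (-26000) + 0.5 × 119000 = -13000 + 59500 = 46500
EV(B) = 0.2 × 121000 + 0.2 × 119000 + 0.4 × 142000 + 0.2 × 172000 = 24200 + 23800 + 56800 + 34400 = 139200
Overall = 0.55 × 46500 + 0.45 × 139200 = 25575 + 62640 = 88215

$88,215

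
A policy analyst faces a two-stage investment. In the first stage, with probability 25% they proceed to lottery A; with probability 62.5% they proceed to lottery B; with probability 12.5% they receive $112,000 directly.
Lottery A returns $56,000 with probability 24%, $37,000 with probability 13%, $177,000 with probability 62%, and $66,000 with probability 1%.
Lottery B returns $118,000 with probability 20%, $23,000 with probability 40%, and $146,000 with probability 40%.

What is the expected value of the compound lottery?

EV(A) = 0.24 × 56000 + 0.13 × 37000 + 0.62 × 177000 + 0.01 × 66000 = 13440 + 4810 + 109740 + 660 = 128650
EV(B) = 0.2 × 118000 + 0.4 × 23000 + 0.4 × 146000 = 23600 + 9200 + 58400 = 91200
Branch C: 112000 (certain)
Overall = 0.25 × 128650 + 0.625 × 91200 + 0.125 × 112000 = 32162.5 + 57000 + 14000 = 103162.5

$103,162.50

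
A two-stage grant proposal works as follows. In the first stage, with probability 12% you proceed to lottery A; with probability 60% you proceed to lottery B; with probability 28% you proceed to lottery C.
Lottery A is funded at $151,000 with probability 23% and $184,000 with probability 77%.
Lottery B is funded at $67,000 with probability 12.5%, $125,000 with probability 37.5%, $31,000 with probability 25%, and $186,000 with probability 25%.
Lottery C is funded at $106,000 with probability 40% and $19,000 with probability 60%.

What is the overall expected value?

$101,933.20

EV(A) = 0.23 × 151000 + 0.77 × 184000 = 34730 + 141680 = 176410
EV(B) = 0.125 × 67000 + 0.375 × 125000 + 0.25 × 31000 + 0.25 × 186000 = 8375 + 46875 + 7750 + 46500 = 109500
EV(C) = 0.4 × 106000 + 0.6 × 19000 = 42400 + 11400 = 53800
Overall = 0.12 × 176410 + 0.6 × 109500 + 0.28 × 53800 = 21169.2 + 65700 + 15064 = 101933.2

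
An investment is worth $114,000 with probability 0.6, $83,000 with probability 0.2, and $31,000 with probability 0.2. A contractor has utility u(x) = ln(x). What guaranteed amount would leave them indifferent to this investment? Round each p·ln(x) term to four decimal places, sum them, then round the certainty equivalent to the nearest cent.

$82,454.34

E[u] = 0.6·ln(114000) + 0.2·ln(83000) + 0.2·ln(31000) = 6.9864 + 2.2653 + 2.0683 = 11.3200
CE = e^11.3200 ≈ 82454.34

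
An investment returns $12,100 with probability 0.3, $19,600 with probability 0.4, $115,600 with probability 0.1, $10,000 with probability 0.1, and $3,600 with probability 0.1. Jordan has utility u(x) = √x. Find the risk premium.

$5,069

E[u] = 0.3·√12100 + 0.4·√19600 + 0.1·√115600 + 0.1·√10000 + 0.1·√3600 = 0.3·110 + 0.4·140 + 0.1·340 + 0.1·100 + 0.1·60 = 139
CE = (139)² = 19321
Risk premium = EV − CE = 24390 − 19321 = 5069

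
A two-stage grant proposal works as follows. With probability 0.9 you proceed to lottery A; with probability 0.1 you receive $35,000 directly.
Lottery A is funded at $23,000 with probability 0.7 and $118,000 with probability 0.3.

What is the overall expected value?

EV(A) = 0.7 × 23000 + 0.3 × 118000 = 16100 + 35400 = 51500
Branch B: 35000 (certain)
Overall = 0.9 × 51500 + 0.1 × 35000 = 46350 + 3500 = 49850

$49,850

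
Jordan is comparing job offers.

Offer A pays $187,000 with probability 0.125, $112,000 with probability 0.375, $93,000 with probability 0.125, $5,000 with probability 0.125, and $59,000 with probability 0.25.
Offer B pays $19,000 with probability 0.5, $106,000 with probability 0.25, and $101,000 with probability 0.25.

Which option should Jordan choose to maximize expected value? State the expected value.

Offer A ($92,375)

Offer A = 0.125 × 187000 + 0.375 × 112000 + 0.125 × 93000 + 0.125 × 5000 + 0.25 × 59000 = 23375 + 42000 + 11625 + 625 + 14750 = 92375
Offer B = 0.5 × 19000 + 0.25 × 106000 + 0.25 × 101000 = 9500 + 26500 + 25250 = 61250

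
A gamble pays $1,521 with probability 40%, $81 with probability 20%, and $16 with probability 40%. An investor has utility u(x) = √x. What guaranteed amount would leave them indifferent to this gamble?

E[u] = 0.4·√1521 + 0.2·√81 + 0.4·√16 = 0.4·39 + 0.2·9 + 0.4·4 = 19
CE = (19)² = 361

$361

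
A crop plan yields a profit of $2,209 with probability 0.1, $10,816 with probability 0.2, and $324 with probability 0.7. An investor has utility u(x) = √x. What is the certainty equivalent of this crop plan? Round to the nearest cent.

E[u] = 0.1·√2209 + 0.2·√10816 + 0.7·√324 = 0.1·47 + 0.2·104 + 0.7·18 = 38.1
CE = (38.1)² = 1451.61

$1,451.61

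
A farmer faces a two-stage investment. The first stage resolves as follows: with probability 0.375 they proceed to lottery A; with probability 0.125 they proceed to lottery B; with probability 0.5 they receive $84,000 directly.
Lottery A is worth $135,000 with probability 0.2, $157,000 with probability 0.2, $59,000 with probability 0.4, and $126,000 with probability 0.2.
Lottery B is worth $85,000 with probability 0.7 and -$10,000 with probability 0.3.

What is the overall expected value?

$89,262.50

EV(A) = 0.2 × 135000 + 0.2 × 157000 + 0.4 × 59000 + 0.2 × 126000 = 27000 + 31400 + 23600 + 25200 = 107200
EV(B) = 0.7 × 85000 + 0.3 × (-10000) = 59500 − 3000 = 56500
Branch C: 84000 (certain)
Overall = 0.375 × 107200 + 0.125 × 56500 + 0.5 × 84000 = 40200 + 7062.5 + 42000 = 89262.5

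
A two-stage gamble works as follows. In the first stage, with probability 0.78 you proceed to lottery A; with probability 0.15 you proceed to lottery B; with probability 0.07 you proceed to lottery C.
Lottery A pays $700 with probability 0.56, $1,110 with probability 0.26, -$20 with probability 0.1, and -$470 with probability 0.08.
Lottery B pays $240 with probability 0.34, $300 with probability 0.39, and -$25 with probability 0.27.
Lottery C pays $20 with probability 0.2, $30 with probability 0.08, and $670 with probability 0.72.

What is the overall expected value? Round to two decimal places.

$562.97

EV(A) = 0.56 × 700 + 0.26 × 1110 + 0.1 × (-20) + 0.08 × (-470) = 392 + 288.6 − 2 − 37.6 = 641
EV(B) = 0.34 × 240 + 0.39 × 300 + 0.27 × (-25) = 81.6 + 117 − 6.75 = 191.85
EV(C) = 0.2 × 20 + 0.08 × 30 + 0.72 × 670 = 4 + 2.4 + 482.4 = 488.8
Overall = 0.78 × 641 + 0.15 × 191.85 + 0.07 × 488.8 = 499.98 + 28.7775 + 34.216 = 562.9735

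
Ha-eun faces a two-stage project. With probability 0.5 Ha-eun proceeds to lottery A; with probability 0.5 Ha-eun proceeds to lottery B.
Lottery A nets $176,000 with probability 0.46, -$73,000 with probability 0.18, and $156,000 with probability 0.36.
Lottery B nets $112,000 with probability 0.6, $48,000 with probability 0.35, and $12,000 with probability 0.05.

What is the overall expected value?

EV(A) = 0.46 × 176000 + 0.18 × (-73000) + 0.36 × 156000 = 80960 − 13140 + 56160 = 123980
EV(B) = 0.6 × 112000 + 0.35 × 48000 + 0.05 × 12000 = 67200 + 16800 + 600 = 84600
Overall = 0.5 × 123980 + 0.5 × 84600 = 61990 + 42300 = 104290

$104,290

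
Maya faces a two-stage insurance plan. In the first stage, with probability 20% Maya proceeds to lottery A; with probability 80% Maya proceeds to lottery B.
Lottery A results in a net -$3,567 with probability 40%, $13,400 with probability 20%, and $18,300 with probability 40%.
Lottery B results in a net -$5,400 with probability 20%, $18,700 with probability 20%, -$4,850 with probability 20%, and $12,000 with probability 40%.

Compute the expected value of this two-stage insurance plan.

$6,906.64

EV(A) = 0.4 × (-3567) + 0.2 × 13400 + 0.4 × 18300 = -1426.8 + 2680 + 7320 = 8573.2
EV(B) = 0.2 × (-5400) + 0.2 × 18700 + 0.2 × (-4850) + 0.4 × 12000 = -1080 + 3740 − 970 + 4800 = 6490
Overall = 0.2 × 8573.2 + 0.8 × 6490 = 1714.64 + 5192 = 6906.64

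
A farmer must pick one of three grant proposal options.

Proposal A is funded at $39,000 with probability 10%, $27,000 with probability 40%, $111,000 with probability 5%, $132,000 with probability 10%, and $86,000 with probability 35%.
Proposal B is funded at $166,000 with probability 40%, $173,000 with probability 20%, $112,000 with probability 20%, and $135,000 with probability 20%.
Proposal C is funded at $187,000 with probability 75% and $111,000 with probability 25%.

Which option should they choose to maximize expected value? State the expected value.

Proposal A = 0.1 × 39000 + 0.4 × 27000 + 0.05 × 111000 + 0.1 × 132000 + 0.35 × 86000 = 3900 + 10800 + 5550 + 13200 + 30100 = 63550
Proposal B = 0.4 × 166000 + 0.2 × 173000 + 0.2 × 112000 + 0.2 × 135000 = 66400 + 34600 + 22400 + 27000 = 150400
Proposal C = 0.75 × 187000 + 0.25 × 111000 = 140250 + 27750 = 168000

Proposal C ($168,000)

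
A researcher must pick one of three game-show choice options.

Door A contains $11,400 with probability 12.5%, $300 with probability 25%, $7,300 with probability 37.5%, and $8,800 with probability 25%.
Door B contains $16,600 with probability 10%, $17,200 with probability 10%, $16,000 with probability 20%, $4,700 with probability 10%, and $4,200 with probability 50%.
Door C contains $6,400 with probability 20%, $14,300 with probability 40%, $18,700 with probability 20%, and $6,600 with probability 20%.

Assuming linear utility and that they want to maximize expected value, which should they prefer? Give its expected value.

Door C ($12,060)

Door A = 0.125 × 11400 + 0.25 × 300 + 0.375 × 7300 + 0.25 × 8800 = 1425 + 75 + 2737.5 + 2200 = 6437.5
Door B = 0.1 × 16600 + 0.1 × 17200 + 0.2 × 16000 + 0.1 × 4700 + 0.5 × 4200 = 1660 + 1720 + 3200 + 470 + 2100 = 9150
Door C = 0.2 × 6400 + 0.4 × 14300 + 0.2 × 18700 + 0.2 × 6600 = 1280 + 5720 + 3740 + 1320 = 12060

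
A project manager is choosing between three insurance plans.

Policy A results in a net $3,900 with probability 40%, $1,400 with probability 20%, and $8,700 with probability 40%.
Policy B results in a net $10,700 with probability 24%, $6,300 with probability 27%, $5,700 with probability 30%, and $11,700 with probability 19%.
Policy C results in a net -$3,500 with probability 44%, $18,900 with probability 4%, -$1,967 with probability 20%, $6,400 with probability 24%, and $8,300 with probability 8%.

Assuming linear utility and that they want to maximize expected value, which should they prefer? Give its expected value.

Policy B ($8,202)

Policy A = 0.4 × 3900 + 0.2 × 1400 + 0.4 × 8700 = 1560 + 280 + 3480 = 5320
Policy B = 0.24 × 10700 + 0.27 × 6300 + 0.3 × 5700 + 0.19 × 11700 = 2568 + 1701 + 1710 + 2223 = 8202
Policy C = 0.44 × (-3500) + 0.04 × 18900 + 0.2 × (-1967) + 0.24 × 6400 + 0.08 × 8300 = -1540 + 756 − 393.4 + 1536 + 664 = 1022.6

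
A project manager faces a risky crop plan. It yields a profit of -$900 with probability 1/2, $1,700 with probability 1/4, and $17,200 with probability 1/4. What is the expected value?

EV = 1/2 × (-900) + 1/4 × 1700 + 1/4 × 17200 = -450 + 425 + 4300 = 4275

$4,275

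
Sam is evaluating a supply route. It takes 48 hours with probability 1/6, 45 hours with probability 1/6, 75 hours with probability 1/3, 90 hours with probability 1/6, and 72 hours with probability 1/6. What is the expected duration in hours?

EV = 1/6 × 48 + 1/6 × 45 + 1/3 × 75 + 1/6 × 90 + 1/6 × 72 = 8 + 7.5 + 25 + 15 + 12 = 67.5

67.5 hours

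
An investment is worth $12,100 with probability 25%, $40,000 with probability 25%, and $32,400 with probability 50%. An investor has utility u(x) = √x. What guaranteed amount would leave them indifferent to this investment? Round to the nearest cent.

E[u] = 0.25·√12100 + 0.25·√40000 + 0.5·√32400 = 0.25·110 + 0.25·200 + 0.5·180 = 167.5
CE = (167.5)² = 28056.25

$28,056.25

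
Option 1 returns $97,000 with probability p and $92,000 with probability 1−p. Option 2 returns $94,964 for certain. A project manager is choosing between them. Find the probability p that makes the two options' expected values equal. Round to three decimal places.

p·97000 + (1−p)·92000 = 94964
5000p + 92000 = 94964
p = (94964 − 92000) / 5000

p = 0.593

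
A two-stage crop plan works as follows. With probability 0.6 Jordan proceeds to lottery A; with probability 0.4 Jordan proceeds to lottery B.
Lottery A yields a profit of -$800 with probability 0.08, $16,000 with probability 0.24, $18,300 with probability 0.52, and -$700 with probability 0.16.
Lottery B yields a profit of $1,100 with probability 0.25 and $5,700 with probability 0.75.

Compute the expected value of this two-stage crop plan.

$9,728

EV(A) = 0.08 × (-800) + 0.24 × 16000 + 0.52 × 18300 + 0.16 × (-700) = -64 + 3840 + 9516 − 112 = 13180
EV(B) = 0.25 × 1100 + 0.75 × 5700 = 275 + 4275 = 4550
Overall = 0.6 × 13180 + 0.4 × 4550 = 7908 + 1820 = 9728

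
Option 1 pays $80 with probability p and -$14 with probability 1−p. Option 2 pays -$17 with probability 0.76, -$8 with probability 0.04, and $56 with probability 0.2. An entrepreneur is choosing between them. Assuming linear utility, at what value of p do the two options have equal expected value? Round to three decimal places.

EV(Option 2) = 0.76 × (-17) + 0.04 × (-8) + 0.2 × 56 = -12.92 − 0.32 + 11.2 = -2.04
p·80 + (1−p)·(-14) = -2.04
94p − 14 = -2.04
p = (-2.04 + 14) / 94

p = 0.127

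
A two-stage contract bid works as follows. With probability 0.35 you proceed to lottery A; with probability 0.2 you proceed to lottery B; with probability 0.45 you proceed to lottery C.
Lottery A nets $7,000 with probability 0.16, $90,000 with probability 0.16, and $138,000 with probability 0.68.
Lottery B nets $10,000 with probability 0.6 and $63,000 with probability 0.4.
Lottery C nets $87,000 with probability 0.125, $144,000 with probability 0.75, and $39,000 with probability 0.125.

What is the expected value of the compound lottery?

EV(A) = 0.16 × 7000 + 0.16 × 90000 + 0.68 × 138000 = 1120 + 14400 + 93840 = 109360
EV(B) = 0.6 × 10000 + 0.4 × 63000 = 6000 + 25200 = 31200
EV(C) = 0.125 × 87000 + 0.75 × 144000 + 0.125 × 39000 = 10875 + 108000 + 4875 = 123750
Overall = 0.35 × 109360 + 0.2 × 31200 + 0.45 × 123750 = 38276 + 6240 + 55687.5 = 100203.5

$100,203.50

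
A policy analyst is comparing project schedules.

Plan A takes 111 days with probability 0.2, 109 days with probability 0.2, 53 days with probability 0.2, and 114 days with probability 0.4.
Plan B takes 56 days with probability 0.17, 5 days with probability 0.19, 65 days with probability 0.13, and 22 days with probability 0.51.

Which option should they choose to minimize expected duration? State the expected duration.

Plan A = 0.2 × 111 + 0.2 × 109 + 0.2 × 53 + 0.4 × 114 = 22.2 + 21.8 + 10.6 + 45.6 = 100.2
Plan B = 0.17 × 56 + 0.19 × 5 + 0.13 × 65 + 0.51 × 22 = 9.52 + 0.95 + 8.45 + 11.22 = 30.14

Plan B (30.14 days)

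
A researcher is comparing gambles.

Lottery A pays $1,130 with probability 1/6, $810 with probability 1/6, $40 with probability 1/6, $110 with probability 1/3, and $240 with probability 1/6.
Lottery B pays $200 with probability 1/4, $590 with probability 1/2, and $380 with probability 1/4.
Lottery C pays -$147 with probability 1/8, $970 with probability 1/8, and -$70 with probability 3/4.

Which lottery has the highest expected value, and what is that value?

Lottery A = 1/6 × 1130 + 1/6 × 810 + 1/6 × 40 + 1/3 × 110 + 1/6 × 240 = 188.3333 + 135 + 6.6667 + 36.6667 + 40 = 406.6667
Lottery B = 1/4 × 200 + 1/2 × 590 + 1/4 × 380 = 50 + 295 + 95 = 440
Lottery C = 1/8 × (-147) + 1/8 × 970 + 3/4 × (-70) = -18.375 + 121.25 − 52.5 = 50.375

Lottery B ($440)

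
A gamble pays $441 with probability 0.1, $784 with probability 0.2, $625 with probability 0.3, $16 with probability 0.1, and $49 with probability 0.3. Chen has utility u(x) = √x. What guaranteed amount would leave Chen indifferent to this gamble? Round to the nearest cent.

$313.29

E[u] = 0.1·√441 + 0.2·√784 + 0.3·√625 + 0.1·√16 + 0.3·√49 = 0.1·21 + 0.2·28 + 0.3·25 + 0.1·4 + 0.3·7 = 17.7
CE = (17.7)² = 313.29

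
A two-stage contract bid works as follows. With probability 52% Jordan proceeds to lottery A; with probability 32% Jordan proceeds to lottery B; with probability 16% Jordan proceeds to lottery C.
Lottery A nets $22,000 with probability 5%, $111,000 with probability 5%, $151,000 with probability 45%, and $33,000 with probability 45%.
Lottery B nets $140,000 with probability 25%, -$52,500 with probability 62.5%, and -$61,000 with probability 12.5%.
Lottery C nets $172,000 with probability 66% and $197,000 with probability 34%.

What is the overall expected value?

$73,654

EV(A) = 0.05 × 22000 + 0.05 × 111000 + 0.45 × 151000 + 0.45 × 33000 = 1100 + 5550 + 67950 + 14850 = 89450
EV(B) = 0.25 × 140000 + 0.625 × (-52500) + 0.125 × (-61000) = 35000 − 32812.5 − 7625 = -5437.5
EV(C) = 0.66 × 172000 + 0.34 × 197000 = 113520 + 66980 = 180500
Overall = 0.52 × 89450 + 0.32 × (-5437.5) + 0.16 × 180500 = 46514 − 1740 + 28880 = 73654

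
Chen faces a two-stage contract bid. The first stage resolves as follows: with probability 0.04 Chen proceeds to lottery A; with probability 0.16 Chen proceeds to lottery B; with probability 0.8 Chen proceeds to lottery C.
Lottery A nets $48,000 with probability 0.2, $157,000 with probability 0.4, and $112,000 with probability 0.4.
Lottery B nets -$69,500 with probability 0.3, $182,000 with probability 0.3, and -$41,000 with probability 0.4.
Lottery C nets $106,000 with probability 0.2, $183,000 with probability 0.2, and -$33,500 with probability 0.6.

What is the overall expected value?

EV(A) = 0.2 × 48000 + 0.4 × 157000 + 0.4 × 112000 = 9600 + 62800 + 44800 = 117200
EV(B) = 0.3 × (-69500) + 0.3 × 182000 + 0.4 × (-41000) = -20850 + 54600 − 16400 = 17350
EV(C) = 0.2 × 106000 + 0.2 × 183000 + 0.6 × (-33500) = 21200 + 36600 − 20100 = 37700
Overall = 0.04 × 117200 + 0.16 × 17350 + 0.8 × 37700 = 4688 + 2776 + 30160 = 37624

$37,624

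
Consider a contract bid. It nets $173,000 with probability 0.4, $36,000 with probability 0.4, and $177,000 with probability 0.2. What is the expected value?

EV = 0.4 × 173000 + 0.4 × 36000 + 0.2 × 177000 = 69200 + 14400 + 35400 = 119000

$119,000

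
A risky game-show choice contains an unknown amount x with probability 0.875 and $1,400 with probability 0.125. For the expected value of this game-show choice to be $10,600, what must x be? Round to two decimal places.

x = $11,914.29

0.875·x + 0.125·1400 = 10600
0.875·x = 10600 − 175 = 10425
x = 10425 / 0.875 = 11914.2857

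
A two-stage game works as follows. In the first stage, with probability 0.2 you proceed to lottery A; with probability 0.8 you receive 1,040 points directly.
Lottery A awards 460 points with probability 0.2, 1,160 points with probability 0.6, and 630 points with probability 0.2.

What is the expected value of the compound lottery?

EV(A) = 0.2 × 460 + 0.6 × 1160 + 0.2 × 630 = 92 + 696 + 126 = 914
Branch B: 1040 (certain)
Overall = 0.2 × 914 + 0.8 × 1040 = 182.8 + 832 = 1014.8

1014.8 points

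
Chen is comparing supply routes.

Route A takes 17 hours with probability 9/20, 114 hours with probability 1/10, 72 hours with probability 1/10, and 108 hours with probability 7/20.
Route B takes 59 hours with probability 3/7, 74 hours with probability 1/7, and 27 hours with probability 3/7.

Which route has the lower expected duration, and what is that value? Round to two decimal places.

Route A = 9/20 × 17 + 1/10 × 114 + 1/10 × 72 + 7/20 × 108 = 7.65 + 11.4 + 7.2 + 37.8 = 64.05
Route B = 3/7 × 59 + 1/7 × 74 + 3/7 × 27 = 25.2857 + 10.5714 + 11.5714 = 47.4286

Route B (47.43 hours)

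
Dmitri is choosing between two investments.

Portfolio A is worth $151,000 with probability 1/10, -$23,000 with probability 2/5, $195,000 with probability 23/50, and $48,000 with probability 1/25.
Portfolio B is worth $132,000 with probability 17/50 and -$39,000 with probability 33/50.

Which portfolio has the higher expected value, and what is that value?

Portfolio A ($97,520)

Portfolio A = 1/10 × 151000 + 2/5 × (-23000) + 23/50 × 195000 + 1/25 × 48000 = 15100 − 9200 + 89700 + 1920 = 97520
Portfolio B = 17/50 × 132000 + 33/50 × (-39000) = 44880 − 25740 = 19140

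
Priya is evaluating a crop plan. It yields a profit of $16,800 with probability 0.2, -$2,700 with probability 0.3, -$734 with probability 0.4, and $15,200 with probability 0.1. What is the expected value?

$3,776.40

EV = 0.2 × 16800 + 0.3 × (-2700) + 0.4 × (-734) + 0.1 × 15200 = 3360 − 810 − 293.6 + 1520 = 3776.4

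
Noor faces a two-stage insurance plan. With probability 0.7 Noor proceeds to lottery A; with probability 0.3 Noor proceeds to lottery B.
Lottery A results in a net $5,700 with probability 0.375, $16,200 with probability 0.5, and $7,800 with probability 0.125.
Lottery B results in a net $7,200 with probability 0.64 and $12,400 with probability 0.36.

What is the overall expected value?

$10,570.35

EV(A) = 0.375 × 5700 + 0.5 × 16200 + 0.125 × 7800 = 2137.5 + 8100 + 975 = 11212.5
EV(B) = 0.64 × 7200 + 0.36 × 12400 = 4608 + 4464 = 9072
Overall = 0.7 × 11212.5 + 0.3 × 9072 = 7848.75 + 2721.6 = 10570.35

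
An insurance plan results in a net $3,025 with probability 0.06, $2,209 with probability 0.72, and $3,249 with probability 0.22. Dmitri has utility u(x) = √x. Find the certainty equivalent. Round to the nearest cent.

$2,468.10

E[u] = 0.06·√3025 + 0.72·√2209 + 0.22·√3249 = 0.06·55 + 0.72·47 + 0.22·57 = 49.68
CE = (49.68)² = 2468.1024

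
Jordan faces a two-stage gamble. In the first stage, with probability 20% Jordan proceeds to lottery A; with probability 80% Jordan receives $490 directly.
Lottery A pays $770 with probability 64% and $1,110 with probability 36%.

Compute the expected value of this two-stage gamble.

$570.48

EV(A) = 0.64 × 770 + 0.36 × 1110 = 492.8 + 399.6 = 892.4
Branch B: 490 (certain)
Overall = 0.2 × 892.4 + 0.8 × 490 = 178.48 + 392 = 570.48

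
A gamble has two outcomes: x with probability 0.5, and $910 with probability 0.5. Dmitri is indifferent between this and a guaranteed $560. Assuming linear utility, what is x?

0.5·x + 0.5·910 = 560
0.5·x = 560 − 455 = 105
x = 105 / 0.5 = 210

x = $210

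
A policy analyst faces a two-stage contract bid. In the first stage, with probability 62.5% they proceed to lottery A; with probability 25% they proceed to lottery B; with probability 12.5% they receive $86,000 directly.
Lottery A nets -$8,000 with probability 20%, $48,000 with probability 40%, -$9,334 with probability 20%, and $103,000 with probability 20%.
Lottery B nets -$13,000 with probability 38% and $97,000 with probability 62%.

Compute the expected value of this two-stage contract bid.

EV(A) = 0.2 × (-8000) + 0.4 × 48000 + 0.2 × (-9334) + 0.2 × 103000 = -1600 + 19200 − 1866.8 + 20600 = 36333.2
EV(B) = 0.38 × (-13000) + 0.62 × 97000 = -4940 + 60140 = 55200
Branch C: 86000 (certain)
Overall = 0.625 × 36333.2 + 0.25 × 55200 + 0.125 × 86000 = 22708.25 + 13800 + 10750 = 47258.25

$47,258.25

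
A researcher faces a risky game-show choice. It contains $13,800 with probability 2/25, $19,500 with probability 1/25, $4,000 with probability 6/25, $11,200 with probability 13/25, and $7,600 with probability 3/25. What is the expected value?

$9,580

EV = 2/25 × 13800 + 1/25 × 19500 + 6/25 × 4000 + 13/25 × 11200 + 3/25 × 7600 = 1104 + 780 + 960 + 5824 + 912 = 9580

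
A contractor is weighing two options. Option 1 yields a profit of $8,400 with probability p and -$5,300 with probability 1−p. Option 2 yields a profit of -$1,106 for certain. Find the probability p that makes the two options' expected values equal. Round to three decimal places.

p = 0.306

p·8400 + (1−p)·(-5300) = -1106
13700p − 5300 = -1106
p = (-1106 + 5300) / 13700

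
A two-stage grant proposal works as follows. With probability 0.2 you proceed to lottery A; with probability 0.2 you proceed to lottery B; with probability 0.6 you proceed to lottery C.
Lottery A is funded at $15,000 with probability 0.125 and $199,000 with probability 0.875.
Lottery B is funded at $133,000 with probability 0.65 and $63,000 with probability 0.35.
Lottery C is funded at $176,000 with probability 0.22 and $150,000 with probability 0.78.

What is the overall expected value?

$150,332

EV(A) = 0.125 × 15000 + 0.875 × 199000 = 1875 + 174125 = 176000
EV(B) = 0.65 × 133000 + 0.35 × 63000 = 86450 + 22050 = 108500
EV(C) = 0.22 × 176000 + 0.78 × 150000 = 38720 + 117000 = 155720
Overall = 0.2 × 176000 + 0.2 × 108500 + 0.6 × 155720 = 35200 + 21700 + 93432 = 150332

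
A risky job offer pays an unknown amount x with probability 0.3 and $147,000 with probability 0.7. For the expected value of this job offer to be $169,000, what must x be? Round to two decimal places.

x = $220,333.33

0.3·x + 0.7·147000 = 169000
0.3·x = 169000 − 102900 = 66100
x = 66100 / 0.3 = 220333.3333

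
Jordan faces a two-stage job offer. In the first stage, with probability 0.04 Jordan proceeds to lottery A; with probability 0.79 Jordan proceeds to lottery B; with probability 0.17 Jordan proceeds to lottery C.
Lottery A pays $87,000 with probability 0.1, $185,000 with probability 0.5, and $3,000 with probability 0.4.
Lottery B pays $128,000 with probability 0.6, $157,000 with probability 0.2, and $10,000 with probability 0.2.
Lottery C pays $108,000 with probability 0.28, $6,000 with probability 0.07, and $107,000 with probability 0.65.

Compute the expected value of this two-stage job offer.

$108,189.70

EV(A) = 0.1 × 87000 + 0.5 × 185000 + 0.4 × 3000 = 8700 + 92500 + 1200 = 102400
EV(B) = 0.6 × 128000 + 0.2 × 157000 + 0.2 × 10000 = 76800 + 31400 + 2000 = 110200
EV(C) = 0.28 × 108000 + 0.07 × 6000 + 0.65 × 107000 = 30240 + 420 + 69550 = 100210
Overall = 0.04 × 102400 + 0.79 × 110200 + 0.17 × 100210 = 4096 + 87058 + 17035.7 = 108189.7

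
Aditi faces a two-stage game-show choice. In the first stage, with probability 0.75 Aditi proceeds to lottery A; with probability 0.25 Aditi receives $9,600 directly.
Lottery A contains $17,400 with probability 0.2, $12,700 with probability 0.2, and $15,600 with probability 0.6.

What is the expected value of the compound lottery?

$13,935

EV(A) = 0.2 × 17400 + 0.2 × 12700 + 0.6 × 15600 = 3480 + 2540 + 9360 = 15380
Branch B: 9600 (certain)
Overall = 0.75 × 15380 + 0.25 × 9600 = 11535 + 2400 = 13935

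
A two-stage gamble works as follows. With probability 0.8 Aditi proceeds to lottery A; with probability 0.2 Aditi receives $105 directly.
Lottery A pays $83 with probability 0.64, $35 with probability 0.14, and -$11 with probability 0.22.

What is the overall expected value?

EV(A) = 0.64 × 83 + 0.14 × 35 + 0.22 × (-11) = 53.12 + 4.9 − 2.42 = 55.6
Branch B: 105 (certain)
Overall = 0.8 × 55.6 + 0.2 × 105 = 44.48 + 21 = 65.48

$65.48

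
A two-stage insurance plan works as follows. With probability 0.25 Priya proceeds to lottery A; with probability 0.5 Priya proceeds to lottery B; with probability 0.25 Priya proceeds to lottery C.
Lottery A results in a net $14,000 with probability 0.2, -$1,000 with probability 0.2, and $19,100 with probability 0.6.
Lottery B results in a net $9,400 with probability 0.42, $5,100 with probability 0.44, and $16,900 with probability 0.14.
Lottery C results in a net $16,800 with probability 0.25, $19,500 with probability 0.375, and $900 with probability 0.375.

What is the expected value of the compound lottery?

$10,756.50

EV(A) = 0.2 × 14000 + 0.2 × (-1000) + 0.6 × 19100 = 2800 − 200 + 11460 = 14060
EV(B) = 0.42 × 9400 + 0.44 × 5100 + 0.14 × 16900 = 3948 + 2244 + 2366 = 8558
EV(C) = 0.25 × 16800 + 0.375 × 19500 + 0.375 × 900 = 4200 + 7312.5 + 337.5 = 11850
Overall = 0.25 × 14060 + 0.5 × 8558 + 0.25 × 11850 = 3515 + 4279 + 2962.5 = 10756.5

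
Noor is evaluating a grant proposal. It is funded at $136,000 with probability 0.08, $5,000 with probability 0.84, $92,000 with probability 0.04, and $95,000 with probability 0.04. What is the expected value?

$22,560

EV = 0.08 × 136000 + 0.84 × 5000 + 0.04 × 92000 + 0.04 × 95000 = 10880 + 4200 + 3680 + 3800 = 22560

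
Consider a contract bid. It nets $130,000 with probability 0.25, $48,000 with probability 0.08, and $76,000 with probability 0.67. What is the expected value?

$87,260

EV = 0.25 × 130000 + 0.08 × 48000 + 0.67 × 76000 = 32500 + 3840 + 50920 = 87260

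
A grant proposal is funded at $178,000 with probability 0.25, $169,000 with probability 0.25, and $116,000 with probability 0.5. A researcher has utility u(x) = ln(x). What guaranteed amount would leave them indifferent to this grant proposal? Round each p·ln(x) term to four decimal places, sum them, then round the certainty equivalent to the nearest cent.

$141,846.39

E[u] = 0.25·ln(178000) + 0.25·ln(169000) + 0.5·ln(116000) = 3.0224 + 3.0094 + 5.8307 = 11.8625
CE = e^11.8625 ≈ 141846.39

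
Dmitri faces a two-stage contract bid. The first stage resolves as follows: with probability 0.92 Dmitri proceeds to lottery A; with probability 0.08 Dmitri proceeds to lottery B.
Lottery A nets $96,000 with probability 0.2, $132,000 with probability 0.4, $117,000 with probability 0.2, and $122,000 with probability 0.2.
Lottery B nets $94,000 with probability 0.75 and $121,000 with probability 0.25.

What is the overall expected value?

$118,276

EV(A) = 0.2 × 96000 + 0.4 × 132000 + 0.2 × 117000 + 0.2 × 122000 = 19200 + 52800 + 23400 + 24400 = 119800
EV(B) = 0.75 × 94000 + 0.25 × 121000 = 70500 + 30250 = 100750
Overall = 0.92 × 119800 + 0.08 × 100750 = 110216 + 8060 = 118276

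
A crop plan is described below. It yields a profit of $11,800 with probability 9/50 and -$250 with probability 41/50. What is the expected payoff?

$1,919

EV = 9/50 × 11800 + 41/50 × (-250) = 2124 − 205 = 1919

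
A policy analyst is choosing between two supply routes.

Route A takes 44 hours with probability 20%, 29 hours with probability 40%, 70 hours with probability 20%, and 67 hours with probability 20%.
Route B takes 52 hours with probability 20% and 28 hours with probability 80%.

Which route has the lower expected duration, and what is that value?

Route A = 0.2 × 44 + 0.4 × 29 + 0.2 × 70 + 0.2 × 67 = 8.8 + 11.6 + 14 + 13.4 = 47.8
Route B = 0.2 × 52 + 0.8 × 28 = 10.4 + 22.4 = 32.8

Route B (32.8 hours)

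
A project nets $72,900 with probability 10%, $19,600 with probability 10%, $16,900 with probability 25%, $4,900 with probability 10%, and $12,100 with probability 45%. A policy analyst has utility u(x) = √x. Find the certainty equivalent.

E[u] = 0.1·√72900 + 0.1·√19600 + 0.25·√16900 + 0.1·√4900 + 0.45·√12100 = 0.1·270 + 0.1·140 + 0.25·130 + 0.1·70 + 0.45·110 = 130
CE = (130)² = 16900

$16,900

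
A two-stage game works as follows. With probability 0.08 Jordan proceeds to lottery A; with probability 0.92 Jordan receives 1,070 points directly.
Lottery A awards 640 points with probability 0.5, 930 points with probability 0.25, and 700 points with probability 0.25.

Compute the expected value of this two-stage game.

1042.6 points

EV(A) = 0.5 × 640 + 0.25 × 930 + 0.25 × 700 = 320 + 232.5 + 175 = 727.5
Branch B: 1070 (certain)
Overall = 0.08 × 727.5 + 0.92 × 1070 = 58.2 + 984.4 = 1042.6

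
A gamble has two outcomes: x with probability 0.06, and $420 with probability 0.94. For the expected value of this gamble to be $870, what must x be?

x = $7,920

0.06·x + 0.94·420 = 870
0.06·x = 870 − 394.8 = 475.2
x = 475.2 / 0.06 = 7920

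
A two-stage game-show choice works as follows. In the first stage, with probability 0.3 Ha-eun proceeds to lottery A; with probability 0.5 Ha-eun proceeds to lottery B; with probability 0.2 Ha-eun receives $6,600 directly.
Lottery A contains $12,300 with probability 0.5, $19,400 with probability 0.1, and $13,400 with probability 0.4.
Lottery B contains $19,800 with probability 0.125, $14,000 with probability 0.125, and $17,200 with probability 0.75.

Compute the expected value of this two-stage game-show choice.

$13,917.50

EV(A) = 0.5 × 12300 + 0.1 × 19400 + 0.4 × 13400 = 6150 + 1940 + 5360 = 13450
EV(B) = 0.125 × 19800 + 0.125 × 14000 + 0.75 × 17200 = 2475 + 1750 + 12900 = 17125
Branch C: 6600 (certain)
Overall = 0.3 × 13450 + 0.5 × 17125 + 0.2 × 6600 = 4035 + 8562.5 + 1320 = 13917.5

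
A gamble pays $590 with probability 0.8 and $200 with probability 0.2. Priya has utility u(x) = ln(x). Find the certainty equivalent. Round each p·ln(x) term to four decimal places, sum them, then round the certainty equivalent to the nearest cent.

E[u] = 0.8·ln(590) + 0.2·ln(200) = 5.1041 + 1.0597 = 6.1638
CE = e^6.1638 ≈ 475.23

$475.23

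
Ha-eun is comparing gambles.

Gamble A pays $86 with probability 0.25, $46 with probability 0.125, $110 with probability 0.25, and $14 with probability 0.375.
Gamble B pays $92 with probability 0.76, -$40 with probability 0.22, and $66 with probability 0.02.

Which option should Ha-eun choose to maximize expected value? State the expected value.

Gamble A = 0.25 × 86 + 0.125 × 46 + 0.25 × 110 + 0.375 × 14 = 21.5 + 5.75 + 27.5 + 5.25 = 60
Gamble B = 0.76 × 92 + 0.22 × (-40) + 0.02 × 66 = 69.92 − 8.8 + 1.32 = 62.44

Gamble B ($62.44)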